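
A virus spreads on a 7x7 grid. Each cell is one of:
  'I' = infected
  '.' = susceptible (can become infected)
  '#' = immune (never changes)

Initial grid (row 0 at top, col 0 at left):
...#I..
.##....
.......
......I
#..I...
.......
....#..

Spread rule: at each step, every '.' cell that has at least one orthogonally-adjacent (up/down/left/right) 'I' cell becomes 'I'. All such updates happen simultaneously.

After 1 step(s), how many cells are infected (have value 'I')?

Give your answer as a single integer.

Answer: 12

Derivation:
Step 0 (initial): 3 infected
Step 1: +9 new -> 12 infected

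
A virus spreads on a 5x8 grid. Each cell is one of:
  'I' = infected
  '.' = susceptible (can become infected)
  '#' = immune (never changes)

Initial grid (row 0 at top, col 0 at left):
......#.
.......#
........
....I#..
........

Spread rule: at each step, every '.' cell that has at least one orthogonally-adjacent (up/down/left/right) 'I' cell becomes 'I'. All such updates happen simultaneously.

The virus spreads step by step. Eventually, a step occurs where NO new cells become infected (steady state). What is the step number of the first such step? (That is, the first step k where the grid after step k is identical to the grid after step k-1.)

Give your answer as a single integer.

Answer: 8

Derivation:
Step 0 (initial): 1 infected
Step 1: +3 new -> 4 infected
Step 2: +6 new -> 10 infected
Step 3: +8 new -> 18 infected
Step 4: +10 new -> 28 infected
Step 5: +5 new -> 33 infected
Step 6: +2 new -> 35 infected
Step 7: +1 new -> 36 infected
Step 8: +0 new -> 36 infected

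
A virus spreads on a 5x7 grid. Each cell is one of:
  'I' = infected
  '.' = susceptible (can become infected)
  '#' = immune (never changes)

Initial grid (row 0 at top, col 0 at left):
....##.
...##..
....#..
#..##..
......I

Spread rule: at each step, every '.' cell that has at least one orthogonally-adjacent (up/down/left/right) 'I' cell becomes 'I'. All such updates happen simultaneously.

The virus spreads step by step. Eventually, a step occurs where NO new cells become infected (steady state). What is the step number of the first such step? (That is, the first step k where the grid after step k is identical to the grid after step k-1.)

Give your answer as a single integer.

Step 0 (initial): 1 infected
Step 1: +2 new -> 3 infected
Step 2: +3 new -> 6 infected
Step 3: +3 new -> 9 infected
Step 4: +3 new -> 12 infected
Step 5: +2 new -> 14 infected
Step 6: +3 new -> 17 infected
Step 7: +3 new -> 20 infected
Step 8: +3 new -> 23 infected
Step 9: +3 new -> 26 infected
Step 10: +1 new -> 27 infected
Step 11: +0 new -> 27 infected

Answer: 11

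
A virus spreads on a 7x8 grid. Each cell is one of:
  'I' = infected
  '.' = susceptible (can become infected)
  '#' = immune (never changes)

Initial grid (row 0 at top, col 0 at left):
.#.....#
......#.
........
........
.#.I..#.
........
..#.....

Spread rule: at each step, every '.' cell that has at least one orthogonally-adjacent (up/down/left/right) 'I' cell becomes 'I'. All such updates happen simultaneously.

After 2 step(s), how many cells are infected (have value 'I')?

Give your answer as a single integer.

Step 0 (initial): 1 infected
Step 1: +4 new -> 5 infected
Step 2: +7 new -> 12 infected

Answer: 12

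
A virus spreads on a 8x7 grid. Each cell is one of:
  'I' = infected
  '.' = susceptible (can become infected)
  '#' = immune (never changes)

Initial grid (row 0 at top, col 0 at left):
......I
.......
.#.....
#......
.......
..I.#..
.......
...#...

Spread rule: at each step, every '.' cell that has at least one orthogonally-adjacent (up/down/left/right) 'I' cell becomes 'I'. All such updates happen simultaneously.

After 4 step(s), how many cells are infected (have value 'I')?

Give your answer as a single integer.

Step 0 (initial): 2 infected
Step 1: +6 new -> 8 infected
Step 2: +10 new -> 18 infected
Step 3: +12 new -> 30 infected
Step 4: +12 new -> 42 infected

Answer: 42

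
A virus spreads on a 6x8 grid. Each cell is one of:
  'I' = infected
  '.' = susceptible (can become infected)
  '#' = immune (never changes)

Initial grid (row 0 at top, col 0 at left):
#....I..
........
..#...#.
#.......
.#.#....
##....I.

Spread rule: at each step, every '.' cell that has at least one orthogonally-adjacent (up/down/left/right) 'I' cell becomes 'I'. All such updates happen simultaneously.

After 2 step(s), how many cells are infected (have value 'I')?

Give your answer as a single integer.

Step 0 (initial): 2 infected
Step 1: +6 new -> 8 infected
Step 2: +9 new -> 17 infected

Answer: 17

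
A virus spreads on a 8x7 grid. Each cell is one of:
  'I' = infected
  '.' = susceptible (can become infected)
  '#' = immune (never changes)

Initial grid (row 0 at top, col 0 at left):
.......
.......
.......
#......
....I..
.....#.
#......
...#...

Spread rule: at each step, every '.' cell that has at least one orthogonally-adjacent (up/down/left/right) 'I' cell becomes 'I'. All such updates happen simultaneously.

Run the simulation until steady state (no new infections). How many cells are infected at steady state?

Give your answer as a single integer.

Answer: 52

Derivation:
Step 0 (initial): 1 infected
Step 1: +4 new -> 5 infected
Step 2: +7 new -> 12 infected
Step 3: +11 new -> 23 infected
Step 4: +11 new -> 34 infected
Step 5: +9 new -> 43 infected
Step 6: +5 new -> 48 infected
Step 7: +3 new -> 51 infected
Step 8: +1 new -> 52 infected
Step 9: +0 new -> 52 infected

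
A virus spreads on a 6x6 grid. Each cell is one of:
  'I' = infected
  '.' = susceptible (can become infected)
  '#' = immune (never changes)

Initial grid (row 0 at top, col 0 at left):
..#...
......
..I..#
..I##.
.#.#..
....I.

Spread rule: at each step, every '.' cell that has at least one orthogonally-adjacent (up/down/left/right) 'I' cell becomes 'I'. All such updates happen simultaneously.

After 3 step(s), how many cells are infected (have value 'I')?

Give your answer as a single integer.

Step 0 (initial): 3 infected
Step 1: +8 new -> 11 infected
Step 2: +7 new -> 18 infected
Step 3: +7 new -> 25 infected

Answer: 25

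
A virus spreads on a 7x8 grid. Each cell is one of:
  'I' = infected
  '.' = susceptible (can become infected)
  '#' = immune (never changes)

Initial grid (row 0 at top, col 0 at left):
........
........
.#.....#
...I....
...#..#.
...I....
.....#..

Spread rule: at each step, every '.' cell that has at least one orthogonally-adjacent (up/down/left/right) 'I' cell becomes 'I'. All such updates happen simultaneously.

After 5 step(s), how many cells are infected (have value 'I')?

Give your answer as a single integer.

Answer: 47

Derivation:
Step 0 (initial): 2 infected
Step 1: +6 new -> 8 infected
Step 2: +11 new -> 19 infected
Step 3: +11 new -> 30 infected
Step 4: +11 new -> 41 infected
Step 5: +6 new -> 47 infected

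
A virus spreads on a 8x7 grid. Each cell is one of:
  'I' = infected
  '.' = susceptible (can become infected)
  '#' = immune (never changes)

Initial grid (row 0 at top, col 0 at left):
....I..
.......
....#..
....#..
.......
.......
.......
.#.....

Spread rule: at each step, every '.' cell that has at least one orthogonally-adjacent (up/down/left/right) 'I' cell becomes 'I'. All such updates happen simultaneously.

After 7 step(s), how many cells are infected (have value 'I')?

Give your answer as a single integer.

Step 0 (initial): 1 infected
Step 1: +3 new -> 4 infected
Step 2: +4 new -> 8 infected
Step 3: +5 new -> 13 infected
Step 4: +6 new -> 19 infected
Step 5: +6 new -> 25 infected
Step 6: +7 new -> 32 infected
Step 7: +7 new -> 39 infected

Answer: 39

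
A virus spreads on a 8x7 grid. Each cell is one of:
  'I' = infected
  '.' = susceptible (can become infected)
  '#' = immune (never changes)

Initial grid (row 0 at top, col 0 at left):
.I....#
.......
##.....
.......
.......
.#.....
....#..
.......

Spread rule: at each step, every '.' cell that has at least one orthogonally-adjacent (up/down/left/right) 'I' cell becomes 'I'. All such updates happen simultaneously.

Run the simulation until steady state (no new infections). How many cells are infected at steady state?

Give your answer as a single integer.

Answer: 51

Derivation:
Step 0 (initial): 1 infected
Step 1: +3 new -> 4 infected
Step 2: +3 new -> 7 infected
Step 3: +3 new -> 10 infected
Step 4: +4 new -> 14 infected
Step 5: +5 new -> 19 infected
Step 6: +7 new -> 26 infected
Step 7: +6 new -> 32 infected
Step 8: +7 new -> 39 infected
Step 9: +5 new -> 44 infected
Step 10: +4 new -> 48 infected
Step 11: +2 new -> 50 infected
Step 12: +1 new -> 51 infected
Step 13: +0 new -> 51 infected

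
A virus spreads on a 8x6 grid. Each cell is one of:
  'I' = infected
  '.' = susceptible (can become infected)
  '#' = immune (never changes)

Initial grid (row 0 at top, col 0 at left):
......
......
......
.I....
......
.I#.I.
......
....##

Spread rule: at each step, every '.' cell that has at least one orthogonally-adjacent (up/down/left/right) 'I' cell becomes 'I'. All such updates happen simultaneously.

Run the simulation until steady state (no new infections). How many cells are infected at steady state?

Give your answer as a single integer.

Answer: 45

Derivation:
Step 0 (initial): 3 infected
Step 1: +10 new -> 13 infected
Step 2: +14 new -> 27 infected
Step 3: +9 new -> 36 infected
Step 4: +5 new -> 41 infected
Step 5: +3 new -> 44 infected
Step 6: +1 new -> 45 infected
Step 7: +0 new -> 45 infected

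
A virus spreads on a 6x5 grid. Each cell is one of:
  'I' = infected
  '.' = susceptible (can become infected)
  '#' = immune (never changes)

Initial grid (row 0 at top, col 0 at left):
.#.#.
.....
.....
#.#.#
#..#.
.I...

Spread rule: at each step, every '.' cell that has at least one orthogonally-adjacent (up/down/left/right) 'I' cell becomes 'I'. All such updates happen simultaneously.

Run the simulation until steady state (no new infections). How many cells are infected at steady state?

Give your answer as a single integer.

Step 0 (initial): 1 infected
Step 1: +3 new -> 4 infected
Step 2: +3 new -> 7 infected
Step 3: +2 new -> 9 infected
Step 4: +4 new -> 13 infected
Step 5: +3 new -> 16 infected
Step 6: +5 new -> 21 infected
Step 7: +1 new -> 22 infected
Step 8: +1 new -> 23 infected
Step 9: +0 new -> 23 infected

Answer: 23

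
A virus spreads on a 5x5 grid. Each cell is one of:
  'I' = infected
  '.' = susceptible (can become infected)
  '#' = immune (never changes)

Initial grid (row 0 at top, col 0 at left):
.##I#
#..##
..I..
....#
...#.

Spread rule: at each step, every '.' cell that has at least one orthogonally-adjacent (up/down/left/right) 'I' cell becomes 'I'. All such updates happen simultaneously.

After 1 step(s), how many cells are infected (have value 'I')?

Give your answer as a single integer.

Step 0 (initial): 2 infected
Step 1: +4 new -> 6 infected

Answer: 6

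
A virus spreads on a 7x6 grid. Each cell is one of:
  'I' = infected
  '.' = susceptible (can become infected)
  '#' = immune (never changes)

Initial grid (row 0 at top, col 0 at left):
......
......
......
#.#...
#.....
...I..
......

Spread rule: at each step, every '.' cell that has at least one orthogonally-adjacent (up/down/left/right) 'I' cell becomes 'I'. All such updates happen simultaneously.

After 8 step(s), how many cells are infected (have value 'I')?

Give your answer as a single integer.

Answer: 39

Derivation:
Step 0 (initial): 1 infected
Step 1: +4 new -> 5 infected
Step 2: +7 new -> 12 infected
Step 3: +7 new -> 19 infected
Step 4: +6 new -> 25 infected
Step 5: +5 new -> 30 infected
Step 6: +5 new -> 35 infected
Step 7: +3 new -> 38 infected
Step 8: +1 new -> 39 infected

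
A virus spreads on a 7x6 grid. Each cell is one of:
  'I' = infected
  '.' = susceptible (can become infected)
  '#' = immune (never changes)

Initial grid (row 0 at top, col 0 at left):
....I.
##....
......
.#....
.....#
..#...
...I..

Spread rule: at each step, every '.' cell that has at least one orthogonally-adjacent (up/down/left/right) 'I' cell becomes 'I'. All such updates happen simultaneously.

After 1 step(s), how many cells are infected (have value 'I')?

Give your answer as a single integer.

Answer: 8

Derivation:
Step 0 (initial): 2 infected
Step 1: +6 new -> 8 infected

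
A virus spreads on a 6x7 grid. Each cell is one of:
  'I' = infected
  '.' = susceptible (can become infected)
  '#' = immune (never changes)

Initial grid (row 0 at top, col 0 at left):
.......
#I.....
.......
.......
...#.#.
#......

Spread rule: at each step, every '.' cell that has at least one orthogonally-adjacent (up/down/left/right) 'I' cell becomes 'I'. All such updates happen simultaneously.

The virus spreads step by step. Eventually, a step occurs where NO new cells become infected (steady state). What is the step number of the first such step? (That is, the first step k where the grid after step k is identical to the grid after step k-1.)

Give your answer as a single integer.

Answer: 10

Derivation:
Step 0 (initial): 1 infected
Step 1: +3 new -> 4 infected
Step 2: +6 new -> 10 infected
Step 3: +6 new -> 16 infected
Step 4: +7 new -> 23 infected
Step 5: +5 new -> 28 infected
Step 6: +5 new -> 33 infected
Step 7: +2 new -> 35 infected
Step 8: +2 new -> 37 infected
Step 9: +1 new -> 38 infected
Step 10: +0 new -> 38 infected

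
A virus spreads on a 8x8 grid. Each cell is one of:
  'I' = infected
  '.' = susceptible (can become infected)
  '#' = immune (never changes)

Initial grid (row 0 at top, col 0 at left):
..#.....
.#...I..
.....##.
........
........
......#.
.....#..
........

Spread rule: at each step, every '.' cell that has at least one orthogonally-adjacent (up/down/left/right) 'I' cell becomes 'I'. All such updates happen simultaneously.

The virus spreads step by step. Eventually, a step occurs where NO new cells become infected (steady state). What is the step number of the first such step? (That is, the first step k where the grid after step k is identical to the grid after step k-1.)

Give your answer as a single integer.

Answer: 12

Derivation:
Step 0 (initial): 1 infected
Step 1: +3 new -> 4 infected
Step 2: +5 new -> 9 infected
Step 3: +6 new -> 15 infected
Step 4: +5 new -> 20 infected
Step 5: +7 new -> 27 infected
Step 6: +8 new -> 35 infected
Step 7: +7 new -> 42 infected
Step 8: +8 new -> 50 infected
Step 9: +5 new -> 55 infected
Step 10: +2 new -> 57 infected
Step 11: +1 new -> 58 infected
Step 12: +0 new -> 58 infected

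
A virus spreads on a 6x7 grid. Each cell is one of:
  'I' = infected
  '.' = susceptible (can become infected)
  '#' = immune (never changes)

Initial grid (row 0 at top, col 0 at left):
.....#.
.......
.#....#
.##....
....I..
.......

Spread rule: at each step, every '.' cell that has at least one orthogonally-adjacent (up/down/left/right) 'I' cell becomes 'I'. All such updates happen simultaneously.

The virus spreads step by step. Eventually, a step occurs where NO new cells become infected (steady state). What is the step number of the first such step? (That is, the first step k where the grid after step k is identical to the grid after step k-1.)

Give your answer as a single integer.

Answer: 9

Derivation:
Step 0 (initial): 1 infected
Step 1: +4 new -> 5 infected
Step 2: +7 new -> 12 infected
Step 3: +7 new -> 19 infected
Step 4: +6 new -> 25 infected
Step 5: +5 new -> 30 infected
Step 6: +4 new -> 34 infected
Step 7: +2 new -> 36 infected
Step 8: +1 new -> 37 infected
Step 9: +0 new -> 37 infected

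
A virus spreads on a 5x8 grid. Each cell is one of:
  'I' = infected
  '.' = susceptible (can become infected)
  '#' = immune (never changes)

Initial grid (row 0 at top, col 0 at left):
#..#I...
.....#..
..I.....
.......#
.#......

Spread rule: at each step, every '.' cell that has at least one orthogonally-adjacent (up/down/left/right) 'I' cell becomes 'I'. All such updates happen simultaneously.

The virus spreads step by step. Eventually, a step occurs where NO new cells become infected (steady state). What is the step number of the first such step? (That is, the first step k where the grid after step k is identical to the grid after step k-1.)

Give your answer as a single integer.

Step 0 (initial): 2 infected
Step 1: +6 new -> 8 infected
Step 2: +9 new -> 17 infected
Step 3: +8 new -> 25 infected
Step 4: +5 new -> 30 infected
Step 5: +3 new -> 33 infected
Step 6: +1 new -> 34 infected
Step 7: +1 new -> 35 infected
Step 8: +0 new -> 35 infected

Answer: 8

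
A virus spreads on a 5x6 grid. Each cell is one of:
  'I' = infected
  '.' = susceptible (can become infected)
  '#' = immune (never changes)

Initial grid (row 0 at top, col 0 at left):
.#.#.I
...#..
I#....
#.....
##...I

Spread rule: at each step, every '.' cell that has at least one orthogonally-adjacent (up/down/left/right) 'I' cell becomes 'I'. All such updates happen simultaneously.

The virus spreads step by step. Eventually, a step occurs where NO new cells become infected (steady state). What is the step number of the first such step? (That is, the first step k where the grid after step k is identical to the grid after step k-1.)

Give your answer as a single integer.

Answer: 6

Derivation:
Step 0 (initial): 3 infected
Step 1: +5 new -> 8 infected
Step 2: +6 new -> 14 infected
Step 3: +4 new -> 18 infected
Step 4: +4 new -> 22 infected
Step 5: +1 new -> 23 infected
Step 6: +0 new -> 23 infected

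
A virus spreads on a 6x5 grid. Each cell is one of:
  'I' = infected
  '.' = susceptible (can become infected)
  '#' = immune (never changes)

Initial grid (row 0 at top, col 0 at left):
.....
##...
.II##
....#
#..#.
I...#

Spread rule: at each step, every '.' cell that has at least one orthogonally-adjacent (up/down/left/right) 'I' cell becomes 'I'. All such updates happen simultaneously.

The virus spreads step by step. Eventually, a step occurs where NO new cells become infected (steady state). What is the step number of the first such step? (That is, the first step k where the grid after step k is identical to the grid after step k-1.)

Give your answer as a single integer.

Step 0 (initial): 3 infected
Step 1: +5 new -> 8 infected
Step 2: +7 new -> 15 infected
Step 3: +4 new -> 19 infected
Step 4: +2 new -> 21 infected
Step 5: +0 new -> 21 infected

Answer: 5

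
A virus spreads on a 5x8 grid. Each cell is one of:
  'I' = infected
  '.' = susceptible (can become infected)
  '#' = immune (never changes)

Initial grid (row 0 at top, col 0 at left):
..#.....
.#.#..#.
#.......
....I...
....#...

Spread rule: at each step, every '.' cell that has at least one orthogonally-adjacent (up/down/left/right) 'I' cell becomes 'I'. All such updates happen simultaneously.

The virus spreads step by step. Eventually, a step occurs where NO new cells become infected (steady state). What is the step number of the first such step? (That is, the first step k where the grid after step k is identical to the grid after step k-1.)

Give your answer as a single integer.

Answer: 7

Derivation:
Step 0 (initial): 1 infected
Step 1: +3 new -> 4 infected
Step 2: +7 new -> 11 infected
Step 3: +8 new -> 19 infected
Step 4: +8 new -> 27 infected
Step 5: +3 new -> 30 infected
Step 6: +1 new -> 31 infected
Step 7: +0 new -> 31 infected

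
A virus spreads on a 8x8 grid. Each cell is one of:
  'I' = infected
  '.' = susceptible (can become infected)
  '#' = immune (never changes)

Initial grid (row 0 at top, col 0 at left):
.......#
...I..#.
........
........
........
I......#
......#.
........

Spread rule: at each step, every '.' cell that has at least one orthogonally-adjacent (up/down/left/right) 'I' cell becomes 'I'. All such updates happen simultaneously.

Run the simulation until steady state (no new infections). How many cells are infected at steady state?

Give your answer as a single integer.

Answer: 60

Derivation:
Step 0 (initial): 2 infected
Step 1: +7 new -> 9 infected
Step 2: +12 new -> 21 infected
Step 3: +14 new -> 35 infected
Step 4: +8 new -> 43 infected
Step 5: +6 new -> 49 infected
Step 6: +6 new -> 55 infected
Step 7: +2 new -> 57 infected
Step 8: +1 new -> 58 infected
Step 9: +1 new -> 59 infected
Step 10: +1 new -> 60 infected
Step 11: +0 new -> 60 infected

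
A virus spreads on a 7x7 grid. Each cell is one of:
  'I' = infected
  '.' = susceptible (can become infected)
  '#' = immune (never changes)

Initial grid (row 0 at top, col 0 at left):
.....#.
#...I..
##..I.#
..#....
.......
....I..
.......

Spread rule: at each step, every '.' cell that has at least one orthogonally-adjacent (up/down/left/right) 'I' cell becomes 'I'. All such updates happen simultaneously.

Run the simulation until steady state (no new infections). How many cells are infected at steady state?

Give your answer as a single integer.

Answer: 43

Derivation:
Step 0 (initial): 3 infected
Step 1: +10 new -> 13 infected
Step 2: +12 new -> 25 infected
Step 3: +9 new -> 34 infected
Step 4: +4 new -> 38 infected
Step 5: +4 new -> 42 infected
Step 6: +1 new -> 43 infected
Step 7: +0 new -> 43 infected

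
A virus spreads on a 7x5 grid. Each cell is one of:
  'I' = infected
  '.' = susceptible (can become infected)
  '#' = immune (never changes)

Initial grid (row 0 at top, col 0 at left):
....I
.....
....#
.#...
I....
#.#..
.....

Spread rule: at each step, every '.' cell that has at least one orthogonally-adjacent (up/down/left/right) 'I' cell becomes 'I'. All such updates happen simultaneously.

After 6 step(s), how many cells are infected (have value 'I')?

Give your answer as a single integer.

Step 0 (initial): 2 infected
Step 1: +4 new -> 6 infected
Step 2: +5 new -> 11 infected
Step 3: +8 new -> 19 infected
Step 4: +8 new -> 27 infected
Step 5: +3 new -> 30 infected
Step 6: +1 new -> 31 infected

Answer: 31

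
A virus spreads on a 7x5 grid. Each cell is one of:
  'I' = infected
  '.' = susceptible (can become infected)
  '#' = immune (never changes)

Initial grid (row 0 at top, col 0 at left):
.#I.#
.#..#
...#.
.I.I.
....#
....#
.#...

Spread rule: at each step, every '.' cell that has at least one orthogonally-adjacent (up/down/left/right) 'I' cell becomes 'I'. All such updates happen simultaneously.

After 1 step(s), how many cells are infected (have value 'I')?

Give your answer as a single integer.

Step 0 (initial): 3 infected
Step 1: +8 new -> 11 infected

Answer: 11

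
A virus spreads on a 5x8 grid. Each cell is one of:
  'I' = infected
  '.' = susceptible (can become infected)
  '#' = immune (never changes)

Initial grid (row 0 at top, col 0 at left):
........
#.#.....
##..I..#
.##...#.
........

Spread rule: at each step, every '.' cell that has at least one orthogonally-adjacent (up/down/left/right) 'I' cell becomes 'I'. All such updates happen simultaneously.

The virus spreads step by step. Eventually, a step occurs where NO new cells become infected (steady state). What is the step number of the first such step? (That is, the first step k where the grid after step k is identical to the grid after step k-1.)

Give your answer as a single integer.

Answer: 8

Derivation:
Step 0 (initial): 1 infected
Step 1: +4 new -> 5 infected
Step 2: +8 new -> 13 infected
Step 3: +5 new -> 18 infected
Step 4: +5 new -> 23 infected
Step 5: +4 new -> 27 infected
Step 6: +4 new -> 31 infected
Step 7: +1 new -> 32 infected
Step 8: +0 new -> 32 infected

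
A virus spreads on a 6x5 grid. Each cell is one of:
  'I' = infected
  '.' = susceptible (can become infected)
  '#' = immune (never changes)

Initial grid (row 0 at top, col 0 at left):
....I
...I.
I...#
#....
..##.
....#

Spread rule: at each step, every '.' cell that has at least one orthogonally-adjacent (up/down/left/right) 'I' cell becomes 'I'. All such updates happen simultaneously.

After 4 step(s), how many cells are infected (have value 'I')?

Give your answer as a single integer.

Step 0 (initial): 3 infected
Step 1: +6 new -> 9 infected
Step 2: +6 new -> 15 infected
Step 3: +4 new -> 19 infected
Step 4: +3 new -> 22 infected

Answer: 22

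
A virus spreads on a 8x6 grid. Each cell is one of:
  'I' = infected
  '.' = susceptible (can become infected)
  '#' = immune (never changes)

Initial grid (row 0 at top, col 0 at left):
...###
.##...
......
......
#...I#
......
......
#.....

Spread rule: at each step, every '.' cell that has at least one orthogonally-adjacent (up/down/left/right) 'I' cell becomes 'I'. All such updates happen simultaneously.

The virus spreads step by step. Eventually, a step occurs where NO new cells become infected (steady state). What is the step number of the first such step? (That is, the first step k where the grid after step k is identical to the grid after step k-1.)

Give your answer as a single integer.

Step 0 (initial): 1 infected
Step 1: +3 new -> 4 infected
Step 2: +7 new -> 11 infected
Step 3: +9 new -> 20 infected
Step 4: +8 new -> 28 infected
Step 5: +5 new -> 33 infected
Step 6: +3 new -> 36 infected
Step 7: +1 new -> 37 infected
Step 8: +1 new -> 38 infected
Step 9: +1 new -> 39 infected
Step 10: +1 new -> 40 infected
Step 11: +0 new -> 40 infected

Answer: 11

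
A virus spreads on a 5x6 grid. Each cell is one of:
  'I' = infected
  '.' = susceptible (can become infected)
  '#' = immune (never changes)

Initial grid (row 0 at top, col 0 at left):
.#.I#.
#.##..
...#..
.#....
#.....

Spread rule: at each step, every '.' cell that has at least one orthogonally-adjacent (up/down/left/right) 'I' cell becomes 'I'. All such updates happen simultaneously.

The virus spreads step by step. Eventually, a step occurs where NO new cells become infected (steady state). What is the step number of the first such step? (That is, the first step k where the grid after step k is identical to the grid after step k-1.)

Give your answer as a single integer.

Step 0 (initial): 1 infected
Step 1: +1 new -> 2 infected
Step 2: +0 new -> 2 infected

Answer: 2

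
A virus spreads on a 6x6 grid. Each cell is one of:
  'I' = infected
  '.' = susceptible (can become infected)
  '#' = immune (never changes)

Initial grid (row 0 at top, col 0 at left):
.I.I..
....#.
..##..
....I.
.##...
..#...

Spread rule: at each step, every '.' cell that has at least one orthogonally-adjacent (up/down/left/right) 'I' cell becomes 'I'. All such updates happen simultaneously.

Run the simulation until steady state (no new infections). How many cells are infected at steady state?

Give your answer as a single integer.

Answer: 30

Derivation:
Step 0 (initial): 3 infected
Step 1: +9 new -> 12 infected
Step 2: +9 new -> 21 infected
Step 3: +5 new -> 26 infected
Step 4: +1 new -> 27 infected
Step 5: +1 new -> 28 infected
Step 6: +1 new -> 29 infected
Step 7: +1 new -> 30 infected
Step 8: +0 new -> 30 infected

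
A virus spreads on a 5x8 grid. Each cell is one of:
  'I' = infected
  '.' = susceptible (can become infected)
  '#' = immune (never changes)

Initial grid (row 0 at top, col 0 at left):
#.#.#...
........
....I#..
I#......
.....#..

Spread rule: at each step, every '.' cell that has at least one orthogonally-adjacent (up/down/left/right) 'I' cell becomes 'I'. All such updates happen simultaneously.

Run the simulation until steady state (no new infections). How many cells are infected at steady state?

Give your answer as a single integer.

Answer: 34

Derivation:
Step 0 (initial): 2 infected
Step 1: +5 new -> 7 infected
Step 2: +9 new -> 16 infected
Step 3: +9 new -> 25 infected
Step 4: +6 new -> 31 infected
Step 5: +3 new -> 34 infected
Step 6: +0 new -> 34 infected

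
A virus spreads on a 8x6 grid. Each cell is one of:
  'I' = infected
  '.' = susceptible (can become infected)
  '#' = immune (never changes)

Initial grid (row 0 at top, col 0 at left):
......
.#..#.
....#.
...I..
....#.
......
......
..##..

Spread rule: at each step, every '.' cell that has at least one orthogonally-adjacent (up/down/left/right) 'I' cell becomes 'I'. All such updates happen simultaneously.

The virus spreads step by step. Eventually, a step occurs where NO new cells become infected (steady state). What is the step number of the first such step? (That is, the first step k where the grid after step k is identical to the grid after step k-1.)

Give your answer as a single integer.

Answer: 8

Derivation:
Step 0 (initial): 1 infected
Step 1: +4 new -> 5 infected
Step 2: +6 new -> 11 infected
Step 3: +10 new -> 21 infected
Step 4: +9 new -> 30 infected
Step 5: +7 new -> 37 infected
Step 6: +4 new -> 41 infected
Step 7: +1 new -> 42 infected
Step 8: +0 new -> 42 infected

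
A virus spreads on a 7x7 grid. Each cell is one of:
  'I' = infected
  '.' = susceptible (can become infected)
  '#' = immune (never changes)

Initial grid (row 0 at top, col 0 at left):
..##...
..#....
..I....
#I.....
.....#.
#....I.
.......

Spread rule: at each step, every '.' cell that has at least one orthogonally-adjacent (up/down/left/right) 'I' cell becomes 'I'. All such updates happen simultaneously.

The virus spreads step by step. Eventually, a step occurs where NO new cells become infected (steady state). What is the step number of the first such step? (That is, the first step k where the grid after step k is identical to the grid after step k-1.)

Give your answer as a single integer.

Answer: 7

Derivation:
Step 0 (initial): 3 infected
Step 1: +7 new -> 10 infected
Step 2: +13 new -> 23 infected
Step 3: +10 new -> 33 infected
Step 4: +7 new -> 40 infected
Step 5: +2 new -> 42 infected
Step 6: +1 new -> 43 infected
Step 7: +0 new -> 43 infected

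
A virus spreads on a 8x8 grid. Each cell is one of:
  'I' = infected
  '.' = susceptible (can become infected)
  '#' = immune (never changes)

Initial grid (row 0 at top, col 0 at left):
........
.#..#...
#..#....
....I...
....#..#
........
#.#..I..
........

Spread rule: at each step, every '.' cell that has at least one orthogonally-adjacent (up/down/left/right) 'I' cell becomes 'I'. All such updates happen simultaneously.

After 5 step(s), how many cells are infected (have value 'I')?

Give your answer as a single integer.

Answer: 48

Derivation:
Step 0 (initial): 2 infected
Step 1: +7 new -> 9 infected
Step 2: +11 new -> 20 infected
Step 3: +11 new -> 31 infected
Step 4: +9 new -> 40 infected
Step 5: +8 new -> 48 infected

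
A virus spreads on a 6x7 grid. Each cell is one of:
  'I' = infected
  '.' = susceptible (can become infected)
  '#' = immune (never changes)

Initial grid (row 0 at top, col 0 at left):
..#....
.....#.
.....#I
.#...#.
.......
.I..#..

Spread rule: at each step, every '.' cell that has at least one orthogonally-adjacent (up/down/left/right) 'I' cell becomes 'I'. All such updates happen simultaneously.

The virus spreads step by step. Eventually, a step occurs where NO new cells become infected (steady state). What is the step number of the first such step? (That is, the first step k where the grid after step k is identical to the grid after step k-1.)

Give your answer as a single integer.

Answer: 8

Derivation:
Step 0 (initial): 2 infected
Step 1: +5 new -> 7 infected
Step 2: +5 new -> 12 infected
Step 3: +6 new -> 18 infected
Step 4: +6 new -> 24 infected
Step 5: +7 new -> 31 infected
Step 6: +4 new -> 35 infected
Step 7: +1 new -> 36 infected
Step 8: +0 new -> 36 infected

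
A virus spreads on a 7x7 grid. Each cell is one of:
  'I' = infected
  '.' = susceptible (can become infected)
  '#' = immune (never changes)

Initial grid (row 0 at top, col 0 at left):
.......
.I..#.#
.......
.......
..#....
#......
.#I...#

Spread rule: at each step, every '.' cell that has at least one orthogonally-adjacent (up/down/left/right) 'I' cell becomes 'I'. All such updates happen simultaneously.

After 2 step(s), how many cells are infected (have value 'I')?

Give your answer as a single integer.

Answer: 17

Derivation:
Step 0 (initial): 2 infected
Step 1: +6 new -> 8 infected
Step 2: +9 new -> 17 infected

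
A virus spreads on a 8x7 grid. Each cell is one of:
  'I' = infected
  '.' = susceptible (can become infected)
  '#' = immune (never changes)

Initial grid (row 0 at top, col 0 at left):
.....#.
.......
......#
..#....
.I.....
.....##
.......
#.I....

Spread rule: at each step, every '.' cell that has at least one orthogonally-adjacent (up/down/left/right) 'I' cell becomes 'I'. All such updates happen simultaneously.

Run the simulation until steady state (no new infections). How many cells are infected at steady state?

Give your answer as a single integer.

Step 0 (initial): 2 infected
Step 1: +7 new -> 9 infected
Step 2: +8 new -> 17 infected
Step 3: +9 new -> 26 infected
Step 4: +9 new -> 35 infected
Step 5: +7 new -> 42 infected
Step 6: +4 new -> 46 infected
Step 7: +2 new -> 48 infected
Step 8: +1 new -> 49 infected
Step 9: +1 new -> 50 infected
Step 10: +0 new -> 50 infected

Answer: 50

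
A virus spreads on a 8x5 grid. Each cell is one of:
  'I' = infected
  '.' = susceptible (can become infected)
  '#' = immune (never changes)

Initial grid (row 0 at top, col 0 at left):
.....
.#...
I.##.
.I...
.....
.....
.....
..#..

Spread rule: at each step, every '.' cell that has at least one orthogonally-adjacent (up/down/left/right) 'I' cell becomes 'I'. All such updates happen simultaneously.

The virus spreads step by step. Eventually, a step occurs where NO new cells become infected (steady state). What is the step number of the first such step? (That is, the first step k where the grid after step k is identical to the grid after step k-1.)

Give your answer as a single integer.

Answer: 8

Derivation:
Step 0 (initial): 2 infected
Step 1: +5 new -> 7 infected
Step 2: +5 new -> 12 infected
Step 3: +6 new -> 18 infected
Step 4: +7 new -> 25 infected
Step 5: +6 new -> 31 infected
Step 6: +4 new -> 35 infected
Step 7: +1 new -> 36 infected
Step 8: +0 new -> 36 infected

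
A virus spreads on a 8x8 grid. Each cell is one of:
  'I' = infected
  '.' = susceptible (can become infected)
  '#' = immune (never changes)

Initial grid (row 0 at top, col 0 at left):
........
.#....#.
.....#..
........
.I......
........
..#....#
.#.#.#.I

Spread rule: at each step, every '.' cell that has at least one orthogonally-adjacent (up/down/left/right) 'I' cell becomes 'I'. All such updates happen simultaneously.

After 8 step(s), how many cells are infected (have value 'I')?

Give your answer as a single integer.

Answer: 53

Derivation:
Step 0 (initial): 2 infected
Step 1: +5 new -> 7 infected
Step 2: +8 new -> 15 infected
Step 3: +8 new -> 23 infected
Step 4: +12 new -> 35 infected
Step 5: +8 new -> 43 infected
Step 6: +5 new -> 48 infected
Step 7: +3 new -> 51 infected
Step 8: +2 new -> 53 infected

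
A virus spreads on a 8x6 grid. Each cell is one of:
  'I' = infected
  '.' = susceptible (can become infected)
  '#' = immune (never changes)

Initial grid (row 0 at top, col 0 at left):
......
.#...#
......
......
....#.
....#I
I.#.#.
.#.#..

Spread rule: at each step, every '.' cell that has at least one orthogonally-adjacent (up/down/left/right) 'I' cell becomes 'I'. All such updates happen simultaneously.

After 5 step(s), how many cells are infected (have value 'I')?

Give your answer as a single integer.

Answer: 30

Derivation:
Step 0 (initial): 2 infected
Step 1: +5 new -> 7 infected
Step 2: +4 new -> 11 infected
Step 3: +6 new -> 17 infected
Step 4: +6 new -> 23 infected
Step 5: +7 new -> 30 infected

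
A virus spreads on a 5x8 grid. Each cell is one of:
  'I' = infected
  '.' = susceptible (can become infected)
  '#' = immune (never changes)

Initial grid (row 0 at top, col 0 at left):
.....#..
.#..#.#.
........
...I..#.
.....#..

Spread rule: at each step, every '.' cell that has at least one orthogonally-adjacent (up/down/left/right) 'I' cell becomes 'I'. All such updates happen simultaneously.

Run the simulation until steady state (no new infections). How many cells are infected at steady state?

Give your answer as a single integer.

Answer: 34

Derivation:
Step 0 (initial): 1 infected
Step 1: +4 new -> 5 infected
Step 2: +7 new -> 12 infected
Step 3: +6 new -> 18 infected
Step 4: +6 new -> 24 infected
Step 5: +3 new -> 27 infected
Step 6: +3 new -> 30 infected
Step 7: +2 new -> 32 infected
Step 8: +2 new -> 34 infected
Step 9: +0 new -> 34 infected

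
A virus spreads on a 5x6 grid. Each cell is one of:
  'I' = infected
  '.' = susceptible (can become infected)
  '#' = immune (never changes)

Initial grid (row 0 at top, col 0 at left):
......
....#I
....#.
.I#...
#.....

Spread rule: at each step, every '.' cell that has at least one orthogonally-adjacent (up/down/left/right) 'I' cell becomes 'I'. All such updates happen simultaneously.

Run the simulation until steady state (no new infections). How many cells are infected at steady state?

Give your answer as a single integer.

Answer: 26

Derivation:
Step 0 (initial): 2 infected
Step 1: +5 new -> 7 infected
Step 2: +6 new -> 13 infected
Step 3: +8 new -> 21 infected
Step 4: +5 new -> 26 infected
Step 5: +0 new -> 26 infected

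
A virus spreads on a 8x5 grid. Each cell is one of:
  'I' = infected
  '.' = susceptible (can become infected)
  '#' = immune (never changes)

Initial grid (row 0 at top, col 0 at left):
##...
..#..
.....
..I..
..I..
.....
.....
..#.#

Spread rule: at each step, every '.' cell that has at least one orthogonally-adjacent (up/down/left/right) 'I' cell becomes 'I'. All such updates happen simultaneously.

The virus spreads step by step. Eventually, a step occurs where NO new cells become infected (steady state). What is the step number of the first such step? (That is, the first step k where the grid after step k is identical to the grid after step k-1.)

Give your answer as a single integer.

Answer: 6

Derivation:
Step 0 (initial): 2 infected
Step 1: +6 new -> 8 infected
Step 2: +9 new -> 17 infected
Step 3: +8 new -> 25 infected
Step 4: +7 new -> 32 infected
Step 5: +3 new -> 35 infected
Step 6: +0 new -> 35 infected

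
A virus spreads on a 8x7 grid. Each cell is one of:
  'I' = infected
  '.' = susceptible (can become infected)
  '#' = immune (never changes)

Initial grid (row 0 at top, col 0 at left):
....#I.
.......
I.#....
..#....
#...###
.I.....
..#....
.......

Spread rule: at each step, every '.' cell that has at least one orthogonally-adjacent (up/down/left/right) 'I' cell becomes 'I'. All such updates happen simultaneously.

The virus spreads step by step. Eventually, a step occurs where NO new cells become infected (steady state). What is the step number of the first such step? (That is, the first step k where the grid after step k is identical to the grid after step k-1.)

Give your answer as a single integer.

Step 0 (initial): 3 infected
Step 1: +9 new -> 12 infected
Step 2: +10 new -> 22 infected
Step 3: +11 new -> 33 infected
Step 4: +9 new -> 42 infected
Step 5: +3 new -> 45 infected
Step 6: +2 new -> 47 infected
Step 7: +1 new -> 48 infected
Step 8: +0 new -> 48 infected

Answer: 8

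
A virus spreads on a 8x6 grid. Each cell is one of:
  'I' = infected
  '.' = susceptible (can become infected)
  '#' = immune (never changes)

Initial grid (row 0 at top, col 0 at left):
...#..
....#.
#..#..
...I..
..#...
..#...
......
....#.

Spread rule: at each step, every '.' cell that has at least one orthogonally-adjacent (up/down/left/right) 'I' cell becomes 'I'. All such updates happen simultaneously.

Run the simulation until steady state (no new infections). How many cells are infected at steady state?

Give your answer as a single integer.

Step 0 (initial): 1 infected
Step 1: +3 new -> 4 infected
Step 2: +6 new -> 10 infected
Step 3: +8 new -> 18 infected
Step 4: +10 new -> 28 infected
Step 5: +7 new -> 35 infected
Step 6: +5 new -> 40 infected
Step 7: +1 new -> 41 infected
Step 8: +0 new -> 41 infected

Answer: 41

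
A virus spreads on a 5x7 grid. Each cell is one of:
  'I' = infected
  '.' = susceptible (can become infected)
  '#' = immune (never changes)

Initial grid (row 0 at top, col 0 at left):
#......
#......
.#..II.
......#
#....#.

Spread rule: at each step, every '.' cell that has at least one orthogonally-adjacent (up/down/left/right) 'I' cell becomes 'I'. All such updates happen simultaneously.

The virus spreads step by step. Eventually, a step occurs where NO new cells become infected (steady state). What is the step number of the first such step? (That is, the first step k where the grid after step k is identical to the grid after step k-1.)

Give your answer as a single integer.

Step 0 (initial): 2 infected
Step 1: +6 new -> 8 infected
Step 2: +7 new -> 15 infected
Step 3: +5 new -> 20 infected
Step 4: +4 new -> 24 infected
Step 5: +3 new -> 27 infected
Step 6: +1 new -> 28 infected
Step 7: +0 new -> 28 infected

Answer: 7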